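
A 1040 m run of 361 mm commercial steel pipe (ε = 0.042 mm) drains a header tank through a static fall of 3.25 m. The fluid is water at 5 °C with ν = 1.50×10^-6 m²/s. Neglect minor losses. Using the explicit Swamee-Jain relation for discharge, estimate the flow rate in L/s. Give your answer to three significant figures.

Q ≈ 122 L/s

Swamee-Jain (Type II): Q = -0.965·√(gD⁵h_f/L)·ln[ε/(3.7D) + √(3.17ν²L/(gD³h_f))]
√(gD⁵h_f/L) = √(9.81·0.361⁵·3.25/1040) = 0.01371
ε/(3.7D) = 3.14×10^-5; √(3.17ν²L/(gD³h_f)) = 7.03×10^-5
Q = -0.965·0.01371·ln(1.018×10^-4) = 0.1216 m³/s
Check: V = 1.19 m/s, Re = 2.86×10^5, f = 0.01569, h_f = 3.25 m ≈ 3.25 m ✓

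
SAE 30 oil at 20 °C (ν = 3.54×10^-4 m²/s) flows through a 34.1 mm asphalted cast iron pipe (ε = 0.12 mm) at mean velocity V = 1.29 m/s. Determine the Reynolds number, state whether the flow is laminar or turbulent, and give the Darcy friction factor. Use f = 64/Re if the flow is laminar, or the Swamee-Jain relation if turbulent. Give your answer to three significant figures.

Re ≈ 124; laminar; f = 64/Re ≈ 0.515

Re = VD/ν = 1.290·0.0341/3.54×10^-4 = 124
Re < 2300 → laminar → f = 64/Re = 0.5150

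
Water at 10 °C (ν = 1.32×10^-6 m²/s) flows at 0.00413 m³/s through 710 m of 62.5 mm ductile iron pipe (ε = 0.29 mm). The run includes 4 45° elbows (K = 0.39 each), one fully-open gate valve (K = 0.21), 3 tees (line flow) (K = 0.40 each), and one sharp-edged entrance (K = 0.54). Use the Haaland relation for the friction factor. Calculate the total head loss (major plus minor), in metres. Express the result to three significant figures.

H_L ≈ 33.0 m

V = 4Q/(πD²) = 1.346 m/s; V²/2g = 0.09236 m
Re = 6.37×10^4, ε/D = 0.00464 → f = 0.03113 (Haaland)
Major: h_f = f(L/D)·V²/2g = 0.03113·11360·0.09236 = 32.66 m
Minor: ΣK = 3.51; h_m = ΣK·V²/2g = 0.3242 m
Total H_L = 32.66 + 0.3242 = 32.98 m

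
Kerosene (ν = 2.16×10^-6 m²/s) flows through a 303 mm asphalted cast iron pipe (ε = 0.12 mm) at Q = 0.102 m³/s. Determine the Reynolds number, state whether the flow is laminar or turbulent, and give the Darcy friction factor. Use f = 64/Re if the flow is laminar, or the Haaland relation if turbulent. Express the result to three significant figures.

Re ≈ 1.98×10^5; turbulent; f ≈ 0.0181

V = 4Q/(πD²) = 1.415 m/s
Re = VD/ν = 1.415·0.303/2.16×10^-6 = 1.98×10^5
Re > 4000 → turbulent; ε/D = 3.96×10^-4
Haaland: f = 0.01808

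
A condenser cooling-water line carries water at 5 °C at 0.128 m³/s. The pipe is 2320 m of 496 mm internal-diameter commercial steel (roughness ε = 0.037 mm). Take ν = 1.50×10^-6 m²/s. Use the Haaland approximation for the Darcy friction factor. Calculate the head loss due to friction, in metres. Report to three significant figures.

V = 4Q/(πD²) = 4·0.128/(π·0.496²) = 0.6625 m/s
Re = VD/ν = 0.6625·0.496/1.50×10^-6 = 2.19×10^5 → turbulent
ε/D = 0.037/496 = 7.46×10^-5
Haaland: f = 0.01577
h_f = f(L/D)V²/(2g) = 0.01577·(2320/0.496)·0.6625²/(2·9.81) = 1.650 m

h_f ≈ 1.65 m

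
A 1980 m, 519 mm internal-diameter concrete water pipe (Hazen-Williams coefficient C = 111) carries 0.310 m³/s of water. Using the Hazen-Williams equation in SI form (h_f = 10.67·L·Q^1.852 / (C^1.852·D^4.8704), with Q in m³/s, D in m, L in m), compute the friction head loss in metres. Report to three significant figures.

h_f = 10.67·1980·0.310^1.852 / (111^1.852·0.519^4.8704) = 9.597 m

h_f ≈ 9.60 m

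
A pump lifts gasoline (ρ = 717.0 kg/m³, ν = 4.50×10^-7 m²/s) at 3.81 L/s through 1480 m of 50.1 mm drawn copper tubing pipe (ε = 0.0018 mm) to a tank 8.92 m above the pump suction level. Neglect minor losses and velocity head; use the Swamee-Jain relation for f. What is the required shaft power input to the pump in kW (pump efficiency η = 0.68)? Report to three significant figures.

P_shaft ≈ 3.82 kW

V = 4Q/(πD²) = 1.933 m/s; Re = 2.15×10^5; ε/D = 3.59×10^-5; f = 0.01565
h_f = f(L/D)V²/2g = 88.02 m
Total head H = z + h_f = 8.92 + 88.02 = 96.94 m
P_hyd = ρgQH = 717.0·9.81·0.00381·96.94 = 2.598 kW
P_shaft = P_hyd/η = 2.598/0.68 = 3.821 kW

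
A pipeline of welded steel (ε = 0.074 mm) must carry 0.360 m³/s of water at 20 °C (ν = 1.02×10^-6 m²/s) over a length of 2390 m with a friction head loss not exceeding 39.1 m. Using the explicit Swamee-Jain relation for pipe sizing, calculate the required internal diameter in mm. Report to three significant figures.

D ≈ 399 mm

Swamee-Jain (Type III): D = 0.66·[ε^1.25·(LQ²/(gh_f))^4.75 + ν·Q^9.4·(L/(gh_f))^5.2]^0.04
LQ²/(gh_f) = 0.8075; L/(gh_f) = 6.231
Term 1 = ε^1.25·(…)^4.75 = 2.49×10^-6; Term 2 = ν·Q^9.4·(…)^5.2 = 9.32×10^-7
D = 0.66·(2.49×10^-6 + 9.32×10^-7)^0.04 = 0.3989 m = 399 mm
Check: V = 2.88 m/s, Re = 1.13×10^6, f = 0.01451, h_f = 36.8 m ≈ 39.1 m ✓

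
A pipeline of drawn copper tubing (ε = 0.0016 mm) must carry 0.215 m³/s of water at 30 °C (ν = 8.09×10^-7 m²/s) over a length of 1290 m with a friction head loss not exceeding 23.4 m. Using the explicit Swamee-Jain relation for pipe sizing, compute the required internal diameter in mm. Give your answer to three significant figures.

D ≈ 303 mm

Swamee-Jain (Type III): D = 0.66·[ε^1.25·(LQ²/(gh_f))^4.75 + ν·Q^9.4·(L/(gh_f))^5.2]^0.04
LQ²/(gh_f) = 0.2598; L/(gh_f) = 5.620
Term 1 = ε^1.25·(…)^4.75 = 9.43×10^-11; Term 2 = ν·Q^9.4·(…)^5.2 = 3.40×10^-9
D = 0.66·(9.43×10^-11 + 3.40×10^-9)^0.04 = 0.3029 m = 303 mm
Check: V = 2.98 m/s, Re = 1.12×10^6, f = 0.01154, h_f = 22.3 m ≈ 23.4 m ✓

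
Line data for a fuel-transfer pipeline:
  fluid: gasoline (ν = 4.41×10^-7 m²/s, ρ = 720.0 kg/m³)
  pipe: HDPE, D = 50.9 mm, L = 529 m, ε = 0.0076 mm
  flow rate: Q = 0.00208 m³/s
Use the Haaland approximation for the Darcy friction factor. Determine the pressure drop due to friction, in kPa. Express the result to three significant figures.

V = 4Q/(πD²) = 4·0.00208/(π·0.0509²) = 1.022 m/s
Re = VD/ν = 1.022·0.0509/4.41×10^-7 = 1.18×10^5 → turbulent
ε/D = 0.0076/50.9 = 1.49×10^-4
Haaland: f = 0.01797
h_f = f(L/D)V²/(2g) = 0.01797·(529/0.0509)·1.022²/(2·9.81) = 9.947 m
Δp = ρg·h_f = 720.0·9.81·9.947 = 70.26 kPa

Δp ≈ 70.3 kPa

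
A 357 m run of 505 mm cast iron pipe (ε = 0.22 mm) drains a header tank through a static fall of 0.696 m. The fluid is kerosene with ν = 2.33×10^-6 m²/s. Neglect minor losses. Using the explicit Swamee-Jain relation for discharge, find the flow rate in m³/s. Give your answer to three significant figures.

Q ≈ 0.206 m³/s

Swamee-Jain (Type II): Q = -0.965·√(gD⁵h_f/L)·ln[ε/(3.7D) + √(3.17ν²L/(gD³h_f))]
√(gD⁵h_f/L) = √(9.81·0.505⁵·0.696/357) = 0.02506
ε/(3.7D) = 1.18×10^-4; √(3.17ν²L/(gD³h_f)) = 8.36×10^-5
Q = -0.965·0.02506·ln(2.013×10^-4) = 0.2058 m³/s
Check: V = 1.03 m/s, Re = 2.23×10^5, f = 0.01840, h_f = 0.700 m ≈ 0.696 m ✓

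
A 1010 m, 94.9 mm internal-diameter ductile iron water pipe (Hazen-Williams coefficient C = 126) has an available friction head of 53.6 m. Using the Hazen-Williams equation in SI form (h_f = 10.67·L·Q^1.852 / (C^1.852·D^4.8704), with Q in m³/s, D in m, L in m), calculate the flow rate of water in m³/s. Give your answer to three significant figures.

Q ≈ 0.0147 m³/s

Rearranging: Q = [h_f·C^1.852·D^4.8704 / (10.67·L)]^(1/1.852)
Q = [53.6·126^1.852·0.0949^4.8704 / (10.67·1010)]^0.540 = 0.01469 m³/s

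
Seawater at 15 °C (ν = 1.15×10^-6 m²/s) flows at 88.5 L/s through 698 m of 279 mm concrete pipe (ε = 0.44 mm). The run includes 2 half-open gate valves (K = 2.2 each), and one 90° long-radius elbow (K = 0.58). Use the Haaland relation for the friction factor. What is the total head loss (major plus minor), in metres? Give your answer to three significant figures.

V = 4Q/(πD²) = 1.448 m/s; V²/2g = 0.1068 m
Re = 3.51×10^5, ε/D = 0.00158 → f = 0.02259 (Haaland)
Major: h_f = f(L/D)·V²/2g = 0.02259·2502·0.1068 = 6.036 m
Minor: ΣK = 4.98; h_m = ΣK·V²/2g = 0.5319 m
Total H_L = 6.036 + 0.5319 = 6.568 m

H_L ≈ 6.57 m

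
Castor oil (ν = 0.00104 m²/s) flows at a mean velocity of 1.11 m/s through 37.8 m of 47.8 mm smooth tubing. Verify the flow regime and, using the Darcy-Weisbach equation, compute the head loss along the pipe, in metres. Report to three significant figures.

h_f ≈ 62.3 m

Re = VD/ν = 1.11·0.04780/0.00104 = 51.0 → laminar (Re < 2300)
f = 64/Re = 1.254
h_f = f(L/D)V²/(2g) = 1.254·(37.8/0.04780)·1.11²/(2·9.81) = 62.30 m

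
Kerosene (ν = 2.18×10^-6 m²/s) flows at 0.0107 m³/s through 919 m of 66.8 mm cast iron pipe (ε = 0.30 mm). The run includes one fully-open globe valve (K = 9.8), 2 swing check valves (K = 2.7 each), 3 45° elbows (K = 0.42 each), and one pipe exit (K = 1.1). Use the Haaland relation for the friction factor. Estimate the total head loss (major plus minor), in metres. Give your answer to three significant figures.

H_L ≈ 207 m

V = 4Q/(πD²) = 3.053 m/s; V²/2g = 0.4751 m
Re = 9.36×10^4, ε/D = 0.00449 → f = 0.03043 (Haaland)
Major: h_f = f(L/D)·V²/2g = 0.03043·13757·0.4751 = 198.9 m
Minor: ΣK = 17.6; h_m = ΣK·V²/2g = 8.343 m
Total H_L = 198.9 + 8.343 = 207.3 m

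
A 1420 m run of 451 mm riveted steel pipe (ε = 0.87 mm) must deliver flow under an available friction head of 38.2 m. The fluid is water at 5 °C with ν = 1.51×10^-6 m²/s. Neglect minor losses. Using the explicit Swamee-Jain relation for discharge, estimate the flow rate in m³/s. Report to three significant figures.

Q ≈ 0.510 m³/s

Swamee-Jain (Type II): Q = -0.965·√(gD⁵h_f/L)·ln[ε/(3.7D) + √(3.17ν²L/(gD³h_f))]
√(gD⁵h_f/L) = √(9.81·0.451⁵·38.2/1420) = 0.07017
ε/(3.7D) = 5.21×10^-4; √(3.17ν²L/(gD³h_f)) = 1.73×10^-5
Q = -0.965·0.07017·ln(5.386×10^-4) = 0.5097 m³/s
Check: V = 3.19 m/s, Re = 9.53×10^5, f = 0.02347, h_f = 38.3 m ≈ 38.2 m ✓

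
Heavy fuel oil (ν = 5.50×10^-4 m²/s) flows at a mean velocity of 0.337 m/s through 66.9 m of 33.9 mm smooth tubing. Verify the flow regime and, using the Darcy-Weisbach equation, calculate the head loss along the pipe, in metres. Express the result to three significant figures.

h_f ≈ 35.2 m

Re = VD/ν = 0.337·0.03390/5.50×10^-4 = 20.8 → laminar (Re < 2300)
f = 64/Re = 3.081
h_f = f(L/D)V²/(2g) = 3.081·(66.9/0.03390)·0.337²/(2·9.81) = 35.20 m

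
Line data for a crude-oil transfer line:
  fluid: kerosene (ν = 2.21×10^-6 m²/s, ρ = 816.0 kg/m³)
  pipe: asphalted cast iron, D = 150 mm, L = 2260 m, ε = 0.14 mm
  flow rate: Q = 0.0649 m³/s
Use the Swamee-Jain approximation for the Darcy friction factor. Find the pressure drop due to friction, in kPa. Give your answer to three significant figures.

V = 4Q/(πD²) = 4·0.0649/(π·0.150²) = 3.673 m/s
Re = VD/ν = 3.673·0.150/2.21×10^-6 = 2.49×10^5 → turbulent
ε/D = 0.14/150 = 9.33×10^-4
Swamee-Jain: f = 0.02066
h_f = f(L/D)V²/(2g) = 0.02066·(2260/0.150)·3.673²/(2·9.81) = 214.0 m
Δp = ρg·h_f = 816.0·9.81·214.0 = 1713 kPa

Δp ≈ 1710 kPa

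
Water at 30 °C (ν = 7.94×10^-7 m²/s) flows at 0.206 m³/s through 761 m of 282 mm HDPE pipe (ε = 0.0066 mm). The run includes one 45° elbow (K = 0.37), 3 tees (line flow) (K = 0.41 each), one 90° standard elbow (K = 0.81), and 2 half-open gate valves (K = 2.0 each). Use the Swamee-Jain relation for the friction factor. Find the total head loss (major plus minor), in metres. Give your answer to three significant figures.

H_L ≈ 21.4 m

V = 4Q/(πD²) = 3.298 m/s; V²/2g = 0.5544 m
Re = 1.17×10^6, ε/D = 2.34×10^-5 → f = 0.01190 (Swamee-Jain)
Major: h_f = f(L/D)·V²/2g = 0.01190·2699·0.5544 = 17.81 m
Minor: ΣK = 6.41; h_m = ΣK·V²/2g = 3.554 m
Total H_L = 17.81 + 3.554 = 21.37 m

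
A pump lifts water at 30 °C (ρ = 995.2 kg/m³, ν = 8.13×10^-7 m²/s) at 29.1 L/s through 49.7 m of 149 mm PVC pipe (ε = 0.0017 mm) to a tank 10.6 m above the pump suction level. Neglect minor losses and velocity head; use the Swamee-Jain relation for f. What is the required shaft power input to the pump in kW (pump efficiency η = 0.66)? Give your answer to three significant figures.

P_shaft ≈ 4.86 kW

V = 4Q/(πD²) = 1.669 m/s; Re = 3.06×10^5; ε/D = 1.14×10^-5; f = 0.01446
h_f = f(L/D)V²/2g = 0.6846 m
Total head H = z + h_f = 10.6 + 0.6846 = 11.28 m
P_hyd = ρgQH = 995.2·9.81·0.0291·11.28 = 3.206 kW
P_shaft = P_hyd/η = 3.206/0.66 = 4.858 kW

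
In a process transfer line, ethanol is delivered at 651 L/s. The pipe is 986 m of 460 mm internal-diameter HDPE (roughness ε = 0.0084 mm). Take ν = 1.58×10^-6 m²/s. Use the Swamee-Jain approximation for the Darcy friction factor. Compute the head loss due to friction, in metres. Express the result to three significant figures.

h_f ≈ 19.8 m

V = 4Q/(πD²) = 4·0.651/(π·0.460²) = 3.917 m/s
Re = VD/ν = 3.917·0.460/1.58×10^-6 = 1.14×10^6 → turbulent
ε/D = 0.0084/460 = 1.83×10^-5
Swamee-Jain: f = 0.01183
h_f = f(L/D)V²/(2g) = 0.01183·(986/0.460)·3.917²/(2·9.81) = 19.82 m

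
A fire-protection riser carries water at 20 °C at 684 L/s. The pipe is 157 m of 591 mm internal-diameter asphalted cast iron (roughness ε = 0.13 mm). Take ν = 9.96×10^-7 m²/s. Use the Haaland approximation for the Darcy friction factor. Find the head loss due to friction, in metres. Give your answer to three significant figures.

h_f ≈ 1.23 m

V = 4Q/(πD²) = 4·0.684/(π·0.591²) = 2.493 m/s
Re = VD/ν = 2.493·0.591/9.96×10^-7 = 1.48×10^6 → turbulent
ε/D = 0.13/591 = 2.20×10^-4
Haaland: f = 0.01458
h_f = f(L/D)V²/(2g) = 0.01458·(157/0.591)·2.493²/(2·9.81) = 1.227 m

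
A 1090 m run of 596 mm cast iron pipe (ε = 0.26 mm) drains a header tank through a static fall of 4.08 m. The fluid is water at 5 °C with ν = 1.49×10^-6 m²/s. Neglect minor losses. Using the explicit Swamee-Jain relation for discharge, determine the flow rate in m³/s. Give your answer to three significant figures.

Q ≈ 0.447 m³/s

Swamee-Jain (Type II): Q = -0.965·√(gD⁵h_f/L)·ln[ε/(3.7D) + √(3.17ν²L/(gD³h_f))]
√(gD⁵h_f/L) = √(9.81·0.596⁵·4.08/1090) = 0.05255
ε/(3.7D) = 1.18×10^-4; √(3.17ν²L/(gD³h_f)) = 3.01×10^-5
Q = -0.965·0.05255·ln(1.480×10^-4) = 0.4472 m³/s
Check: V = 1.60 m/s, Re = 6.41×10^5, f = 0.01715, h_f = 4.11 m ≈ 4.08 m ✓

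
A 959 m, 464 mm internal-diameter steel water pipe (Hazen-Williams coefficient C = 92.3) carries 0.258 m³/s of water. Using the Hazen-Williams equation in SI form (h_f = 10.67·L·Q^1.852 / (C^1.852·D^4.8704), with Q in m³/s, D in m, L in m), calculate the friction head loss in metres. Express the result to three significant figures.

h_f ≈ 8.03 m

h_f = 10.67·959·0.258^1.852 / (92.3^1.852·0.464^4.8704) = 8.034 m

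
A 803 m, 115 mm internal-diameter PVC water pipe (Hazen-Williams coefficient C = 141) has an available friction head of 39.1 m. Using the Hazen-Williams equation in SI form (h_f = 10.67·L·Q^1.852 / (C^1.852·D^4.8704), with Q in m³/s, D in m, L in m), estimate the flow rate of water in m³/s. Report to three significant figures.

Q ≈ 0.0260 m³/s

Rearranging: Q = [h_f·C^1.852·D^4.8704 / (10.67·L)]^(1/1.852)
Q = [39.1·141^1.852·0.115^4.8704 / (10.67·803)]^0.540 = 0.02601 m³/s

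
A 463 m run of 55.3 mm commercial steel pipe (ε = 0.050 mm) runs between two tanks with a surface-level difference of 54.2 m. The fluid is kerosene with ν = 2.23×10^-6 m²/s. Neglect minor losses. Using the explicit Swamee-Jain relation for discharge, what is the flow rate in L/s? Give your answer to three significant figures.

Swamee-Jain (Type II): Q = -0.965·√(gD⁵h_f/L)·ln[ε/(3.7D) + √(3.17ν²L/(gD³h_f))]
√(gD⁵h_f/L) = √(9.81·0.0553⁵·54.2/463) = 7.706×10^-4
ε/(3.7D) = 2.44×10^-4; √(3.17ν²L/(gD³h_f)) = 2.85×10^-4
Q = -0.965·7.706×10^-4·ln(5.293×10^-4) = 0.005610 m³/s
Check: V = 2.34 m/s, Re = 5.79×10^4, f = 0.02343, h_f = 54.5 m ≈ 54.2 m ✓

Q ≈ 5.61 L/s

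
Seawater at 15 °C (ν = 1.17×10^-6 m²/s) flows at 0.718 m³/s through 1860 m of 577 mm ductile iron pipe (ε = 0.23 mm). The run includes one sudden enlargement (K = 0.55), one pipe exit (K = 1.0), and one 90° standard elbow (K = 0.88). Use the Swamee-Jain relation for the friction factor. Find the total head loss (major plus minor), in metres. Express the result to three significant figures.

H_L ≈ 21.3 m

V = 4Q/(πD²) = 2.746 m/s; V²/2g = 0.3843 m
Re = 1.35×10^6, ε/D = 3.99×10^-4 → f = 0.01641 (Swamee-Jain)
Major: h_f = f(L/D)·V²/2g = 0.01641·3224·0.3843 = 20.33 m
Minor: ΣK = 2.43; h_m = ΣK·V²/2g = 0.9338 m
Total H_L = 20.33 + 0.9338 = 21.27 m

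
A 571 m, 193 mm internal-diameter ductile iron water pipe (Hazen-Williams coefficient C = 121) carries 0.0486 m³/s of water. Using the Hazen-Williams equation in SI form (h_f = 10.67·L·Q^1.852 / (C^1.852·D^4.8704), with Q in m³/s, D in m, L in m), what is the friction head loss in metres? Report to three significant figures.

h_f = 10.67·571·0.0486^1.852 / (121^1.852·0.193^4.8704) = 9.435 m

h_f ≈ 9.44 m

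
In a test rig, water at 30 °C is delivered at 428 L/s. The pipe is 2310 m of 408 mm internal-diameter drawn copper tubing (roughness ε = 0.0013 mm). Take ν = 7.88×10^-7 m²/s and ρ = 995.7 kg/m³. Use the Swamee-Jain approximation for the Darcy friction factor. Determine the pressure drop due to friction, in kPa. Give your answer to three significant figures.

Δp ≈ 325 kPa

V = 4Q/(πD²) = 4·0.428/(π·0.408²) = 3.274 m/s
Re = VD/ν = 3.274·0.408/7.88×10^-7 = 1.69×10^6 → turbulent
ε/D = 0.0013/408 = 3.19×10^-6
Swamee-Jain: f = 0.01075
h_f = f(L/D)V²/(2g) = 0.01075·(2310/0.408)·3.274²/(2·9.81) = 33.25 m
Δp = ρg·h_f = 995.7·9.81·33.25 = 324.8 kPa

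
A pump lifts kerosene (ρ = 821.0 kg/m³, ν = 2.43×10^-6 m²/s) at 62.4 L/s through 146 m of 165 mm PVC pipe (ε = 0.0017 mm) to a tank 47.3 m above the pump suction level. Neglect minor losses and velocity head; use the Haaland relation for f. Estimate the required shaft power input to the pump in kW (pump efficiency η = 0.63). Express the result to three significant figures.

V = 4Q/(πD²) = 2.918 m/s; Re = 1.98×10^5; ε/D = 1.03×10^-5; f = 0.01559
h_f = f(L/D)V²/2g = 5.987 m
Total head H = z + h_f = 47.3 + 5.987 = 53.29 m
P_hyd = ρgQH = 821.0·9.81·0.0624·53.29 = 26.78 kW
P_shaft = P_hyd/η = 26.78/0.63 = 42.51 kW

P_shaft ≈ 42.5 kW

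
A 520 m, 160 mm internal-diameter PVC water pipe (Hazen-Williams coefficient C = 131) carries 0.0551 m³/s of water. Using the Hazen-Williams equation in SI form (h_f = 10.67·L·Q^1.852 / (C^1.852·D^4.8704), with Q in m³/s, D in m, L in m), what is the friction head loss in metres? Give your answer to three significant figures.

h_f = 10.67·520·0.0551^1.852 / (131^1.852·0.160^4.8704) = 23.33 m

h_f ≈ 23.3 m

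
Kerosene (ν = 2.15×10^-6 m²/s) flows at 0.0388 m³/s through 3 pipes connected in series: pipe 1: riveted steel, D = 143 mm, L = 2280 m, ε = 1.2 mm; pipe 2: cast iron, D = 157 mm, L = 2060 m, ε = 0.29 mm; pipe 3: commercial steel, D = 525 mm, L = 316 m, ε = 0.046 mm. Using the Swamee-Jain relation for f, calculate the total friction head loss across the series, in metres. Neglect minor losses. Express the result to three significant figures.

Pipe 1: V = 2.416 m/s, Re = 1.61×10^5, ε/D = 0.00839, f = 0.03636, h_1 = f(L/D)V²/2g = 172.4 m
Pipe 2: V = 2.004 m/s, Re = 1.46×10^5, ε/D = 0.00185, f = 0.02438, h_2 = f(L/D)V²/2g = 65.50 m
Pipe 3: V = 0.1792 m/s, Re = 4.38×10^4, ε/D = 8.76×10^-5, f = 0.02173, h_3 = f(L/D)V²/2g = 0.02141 m
Series → Q common, losses add: H = Σh = 238.0 m

H ≈ 238 m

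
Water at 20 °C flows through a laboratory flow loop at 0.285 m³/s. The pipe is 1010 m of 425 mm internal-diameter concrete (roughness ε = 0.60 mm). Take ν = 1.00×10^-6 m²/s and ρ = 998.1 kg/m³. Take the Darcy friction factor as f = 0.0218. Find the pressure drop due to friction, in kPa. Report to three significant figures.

Δp ≈ 104 kPa

V = 4Q/(πD²) = 4·0.285/(π·0.425²) = 2.009 m/s
h_f = f(L/D)V²/(2g) = 0.02180·(1010/0.425)·2.009²/(2·9.81) = 10.66 m
Δp = ρg·h_f = 998.1·9.81·10.66 = 104.3 kPa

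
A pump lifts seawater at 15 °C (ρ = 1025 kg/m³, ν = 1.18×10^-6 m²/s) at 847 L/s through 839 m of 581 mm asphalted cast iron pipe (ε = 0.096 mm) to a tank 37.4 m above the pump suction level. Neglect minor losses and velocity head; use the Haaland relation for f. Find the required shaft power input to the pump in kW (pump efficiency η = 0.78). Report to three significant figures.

V = 4Q/(πD²) = 3.195 m/s; Re = 1.57×10^6; ε/D = 1.65×10^-4; f = 0.01388
h_f = f(L/D)V²/2g = 10.42 m
Total head H = z + h_f = 37.4 + 10.42 = 47.82 m
P_hyd = ρgQH = 1025·9.81·0.847·47.82 = 407.3 kW
P_shaft = P_hyd/η = 407.3/0.78 = 522.2 kW

P_shaft ≈ 522 kW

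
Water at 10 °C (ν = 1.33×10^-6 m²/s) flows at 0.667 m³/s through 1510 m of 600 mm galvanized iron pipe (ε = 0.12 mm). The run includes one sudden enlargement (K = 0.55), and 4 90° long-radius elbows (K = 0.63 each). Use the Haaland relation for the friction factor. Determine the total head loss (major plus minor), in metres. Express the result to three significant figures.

H_L ≈ 11.3 m

V = 4Q/(πD²) = 2.359 m/s; V²/2g = 0.2836 m
Re = 1.06×10^6, ε/D = 2.00×10^-4 → f = 0.01455 (Haaland)
Major: h_f = f(L/D)·V²/2g = 0.01455·2517·0.2836 = 10.39 m
Minor: ΣK = 3.07; h_m = ΣK·V²/2g = 0.8708 m
Total H_L = 10.39 + 0.8708 = 11.26 m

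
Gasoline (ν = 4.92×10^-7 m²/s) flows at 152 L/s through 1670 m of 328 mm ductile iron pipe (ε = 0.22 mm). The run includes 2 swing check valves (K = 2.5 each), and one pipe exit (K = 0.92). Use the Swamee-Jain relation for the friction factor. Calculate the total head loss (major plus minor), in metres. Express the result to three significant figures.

H_L ≈ 16.3 m

V = 4Q/(πD²) = 1.799 m/s; V²/2g = 0.1649 m
Re = 1.20×10^6, ε/D = 6.71×10^-4 → f = 0.01829 (Swamee-Jain)
Major: h_f = f(L/D)·V²/2g = 0.01829·5091·0.1649 = 15.36 m
Minor: ΣK = 5.92; h_m = ΣK·V²/2g = 0.9764 m
Total H_L = 15.36 + 0.9764 = 16.33 m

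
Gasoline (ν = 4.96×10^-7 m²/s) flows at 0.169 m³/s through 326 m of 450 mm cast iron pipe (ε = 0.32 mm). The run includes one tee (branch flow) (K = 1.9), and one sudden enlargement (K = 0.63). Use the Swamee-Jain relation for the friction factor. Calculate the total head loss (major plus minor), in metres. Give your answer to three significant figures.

V = 4Q/(πD²) = 1.063 m/s; V²/2g = 0.05755 m
Re = 9.64×10^5, ε/D = 7.11×10^-4 → f = 0.01860 (Swamee-Jain)
Major: h_f = f(L/D)·V²/2g = 0.01860·724.4·0.05755 = 0.7756 m
Minor: ΣK = 2.53; h_m = ΣK·V²/2g = 0.1456 m
Total H_L = 0.7756 + 0.1456 = 0.9212 m

H_L ≈ 0.921 m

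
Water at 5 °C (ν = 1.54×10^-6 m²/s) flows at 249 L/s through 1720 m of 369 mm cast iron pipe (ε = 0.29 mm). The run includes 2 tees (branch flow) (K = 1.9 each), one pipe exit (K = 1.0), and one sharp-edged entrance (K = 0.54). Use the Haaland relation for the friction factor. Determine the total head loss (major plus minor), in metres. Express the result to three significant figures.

V = 4Q/(πD²) = 2.328 m/s; V²/2g = 0.2763 m
Re = 5.58×10^5, ε/D = 7.86×10^-4 → f = 0.01913 (Haaland)
Major: h_f = f(L/D)·V²/2g = 0.01913·4661·0.2763 = 24.64 m
Minor: ΣK = 5.34; h_m = ΣK·V²/2g = 1.476 m
Total H_L = 24.64 + 1.476 = 26.11 m

H_L ≈ 26.1 m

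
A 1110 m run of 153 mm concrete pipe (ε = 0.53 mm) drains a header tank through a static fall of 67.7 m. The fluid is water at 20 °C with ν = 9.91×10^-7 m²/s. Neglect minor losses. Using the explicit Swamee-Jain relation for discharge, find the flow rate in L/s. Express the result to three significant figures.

Q ≈ 47.4 L/s

Swamee-Jain (Type II): Q = -0.965·√(gD⁵h_f/L)·ln[ε/(3.7D) + √(3.17ν²L/(gD³h_f))]
√(gD⁵h_f/L) = √(9.81·0.153⁵·67.7/1110) = 0.007083
ε/(3.7D) = 9.36×10^-4; √(3.17ν²L/(gD³h_f)) = 3.81×10^-5
Q = -0.965·0.007083·ln(9.743×10^-4) = 0.04739 m³/s
Check: V = 2.58 m/s, Re = 3.98×10^5, f = 0.02769, h_f = 68.0 m ≈ 67.7 m ✓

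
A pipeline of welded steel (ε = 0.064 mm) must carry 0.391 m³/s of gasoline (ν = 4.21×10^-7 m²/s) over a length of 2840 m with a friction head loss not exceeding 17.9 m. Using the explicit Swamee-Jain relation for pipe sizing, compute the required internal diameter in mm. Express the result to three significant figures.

Swamee-Jain (Type III): D = 0.66·[ε^1.25·(LQ²/(gh_f))^4.75 + ν·Q^9.4·(L/(gh_f))^5.2]^0.04
LQ²/(gh_f) = 2.473; L/(gh_f) = 16.17
Term 1 = ε^1.25·(…)^4.75 = 4.22×10^-4; Term 2 = ν·Q^9.4·(…)^5.2 = 1.19×10^-4
D = 0.66·(4.22×10^-4 + 1.19×10^-4)^0.04 = 0.4885 m = 489 mm
Check: V = 2.09 m/s, Re = 2.42×10^6, f = 0.01327, h_f = 17.1 m ≈ 17.9 m ✓

D ≈ 489 mm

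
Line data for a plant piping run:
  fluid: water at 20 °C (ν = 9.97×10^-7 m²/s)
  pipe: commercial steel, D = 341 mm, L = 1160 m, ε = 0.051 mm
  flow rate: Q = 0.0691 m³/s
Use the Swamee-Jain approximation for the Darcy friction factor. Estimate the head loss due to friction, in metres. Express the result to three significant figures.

V = 4Q/(πD²) = 4·0.0691/(π·0.341²) = 0.7566 m/s
Re = VD/ν = 0.7566·0.341/9.97×10^-7 = 2.59×10^5 → turbulent
ε/D = 0.051/341 = 1.50×10^-4
Swamee-Jain: f = 0.01619
h_f = f(L/D)V²/(2g) = 0.01619·(1160/0.341)·0.7566²/(2·9.81) = 1.607 m

h_f ≈ 1.61 m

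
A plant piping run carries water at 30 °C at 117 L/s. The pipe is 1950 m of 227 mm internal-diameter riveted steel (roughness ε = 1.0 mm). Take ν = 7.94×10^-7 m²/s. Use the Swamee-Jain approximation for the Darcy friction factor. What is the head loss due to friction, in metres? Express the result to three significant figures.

h_f ≈ 108 m

V = 4Q/(πD²) = 4·0.117/(π·0.227²) = 2.891 m/s
Re = VD/ν = 2.891·0.227/7.94×10^-7 = 8.27×10^5 → turbulent
ε/D = 1.0/227 = 0.00441
Swamee-Jain: f = 0.02943
h_f = f(L/D)V²/(2g) = 0.02943·(1950/0.227)·2.891²/(2·9.81) = 107.7 m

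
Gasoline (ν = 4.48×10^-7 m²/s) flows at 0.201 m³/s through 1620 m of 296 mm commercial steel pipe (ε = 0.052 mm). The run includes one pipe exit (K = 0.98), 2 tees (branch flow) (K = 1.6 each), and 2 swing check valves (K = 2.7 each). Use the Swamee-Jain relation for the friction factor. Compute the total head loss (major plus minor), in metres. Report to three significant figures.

V = 4Q/(πD²) = 2.921 m/s; V²/2g = 0.4349 m
Re = 1.93×10^6, ε/D = 1.76×10^-4 → f = 0.01403 (Swamee-Jain)
Major: h_f = f(L/D)·V²/2g = 0.01403·5473·0.4349 = 33.40 m
Minor: ΣK = 9.58; h_m = ΣK·V²/2g = 4.166 m
Total H_L = 33.40 + 4.166 = 37.56 m

H_L ≈ 37.6 m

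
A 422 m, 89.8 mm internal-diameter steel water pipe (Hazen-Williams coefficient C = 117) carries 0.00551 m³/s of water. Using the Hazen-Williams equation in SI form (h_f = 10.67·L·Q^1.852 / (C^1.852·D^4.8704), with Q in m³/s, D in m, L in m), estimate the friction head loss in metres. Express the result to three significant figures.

h_f ≈ 5.47 m

h_f = 10.67·422·0.00551^1.852 / (117^1.852·0.0898^4.8704) = 5.467 m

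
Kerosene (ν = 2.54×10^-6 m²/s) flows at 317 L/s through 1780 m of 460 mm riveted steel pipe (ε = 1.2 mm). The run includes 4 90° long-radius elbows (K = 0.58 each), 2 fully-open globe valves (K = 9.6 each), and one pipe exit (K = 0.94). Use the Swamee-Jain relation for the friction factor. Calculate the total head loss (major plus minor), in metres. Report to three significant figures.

V = 4Q/(πD²) = 1.907 m/s; V²/2g = 0.1854 m
Re = 3.45×10^5, ε/D = 0.00261 → f = 0.02574 (Swamee-Jain)
Major: h_f = f(L/D)·V²/2g = 0.02574·3870·0.1854 = 18.47 m
Minor: ΣK = 22.5; h_m = ΣK·V²/2g = 4.165 m
Total H_L = 18.47 + 4.165 = 22.63 m

H_L ≈ 22.6 m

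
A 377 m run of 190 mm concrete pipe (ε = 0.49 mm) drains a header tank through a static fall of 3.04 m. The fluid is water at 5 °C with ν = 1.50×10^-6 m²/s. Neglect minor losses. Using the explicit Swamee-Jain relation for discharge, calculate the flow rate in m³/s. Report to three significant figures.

Swamee-Jain (Type II): Q = -0.965·√(gD⁵h_f/L)·ln[ε/(3.7D) + √(3.17ν²L/(gD³h_f))]
√(gD⁵h_f/L) = √(9.81·0.190⁵·3.04/377) = 0.004426
ε/(3.7D) = 6.97×10^-4; √(3.17ν²L/(gD³h_f)) = 1.15×10^-4
Q = -0.965·0.004426·ln(8.117×10^-4) = 0.03039 m³/s
Check: V = 1.07 m/s, Re = 1.36×10^5, f = 0.02638, h_f = 3.07 m ≈ 3.04 m ✓

Q ≈ 0.0304 m³/s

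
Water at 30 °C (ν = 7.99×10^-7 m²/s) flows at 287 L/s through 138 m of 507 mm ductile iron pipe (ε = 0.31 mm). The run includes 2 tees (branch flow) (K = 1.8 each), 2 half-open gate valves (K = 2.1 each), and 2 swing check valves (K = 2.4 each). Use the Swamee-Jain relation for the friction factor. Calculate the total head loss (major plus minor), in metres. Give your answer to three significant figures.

V = 4Q/(πD²) = 1.422 m/s; V²/2g = 0.1030 m
Re = 9.02×10^5, ε/D = 6.11×10^-4 → f = 0.01806 (Swamee-Jain)
Major: h_f = f(L/D)·V²/2g = 0.01806·272.2·0.1030 = 0.5064 m
Minor: ΣK = 12.6; h_m = ΣK·V²/2g = 1.298 m
Total H_L = 0.5064 + 1.298 = 1.804 m

H_L ≈ 1.80 m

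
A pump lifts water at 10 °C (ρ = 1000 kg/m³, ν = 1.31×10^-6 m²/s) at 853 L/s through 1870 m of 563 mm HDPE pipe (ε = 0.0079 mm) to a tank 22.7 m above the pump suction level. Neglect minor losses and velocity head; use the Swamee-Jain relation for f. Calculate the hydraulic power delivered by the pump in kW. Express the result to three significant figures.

V = 4Q/(πD²) = 3.426 m/s; Re = 1.47×10^6; ε/D = 1.40×10^-5; f = 0.01131
h_f = f(L/D)V²/2g = 22.49 m
Total head H = z + h_f = 22.7 + 22.49 = 45.19 m
P_hyd = ρgQH = 1000·9.81·0.853·45.19 = 378.1 kW

P_hyd ≈ 378 kW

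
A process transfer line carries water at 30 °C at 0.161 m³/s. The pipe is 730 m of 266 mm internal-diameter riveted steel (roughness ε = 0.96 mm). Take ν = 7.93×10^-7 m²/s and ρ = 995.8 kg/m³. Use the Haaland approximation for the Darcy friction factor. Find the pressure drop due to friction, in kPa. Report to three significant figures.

V = 4Q/(πD²) = 4·0.161/(π·0.266²) = 2.897 m/s
Re = VD/ν = 2.897·0.266/7.93×10^-7 = 9.72×10^5 → turbulent
ε/D = 0.96/266 = 0.00361
Haaland: f = 0.02775
h_f = f(L/D)V²/(2g) = 0.02775·(730/0.266)·2.897²/(2·9.81) = 32.57 m
Δp = ρg·h_f = 995.8·9.81·32.57 = 318.2 kPa

Δp ≈ 318 kPa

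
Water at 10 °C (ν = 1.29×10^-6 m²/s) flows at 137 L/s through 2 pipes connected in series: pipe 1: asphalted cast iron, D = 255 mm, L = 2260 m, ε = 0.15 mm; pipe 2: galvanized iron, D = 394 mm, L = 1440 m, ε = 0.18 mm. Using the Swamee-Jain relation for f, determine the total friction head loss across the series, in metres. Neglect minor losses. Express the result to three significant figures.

Pipe 1: V = 2.683 m/s, Re = 5.30×10^5, ε/D = 5.88×10^-4, f = 0.01826, h_1 = f(L/D)V²/2g = 59.35 m
Pipe 2: V = 1.124 m/s, Re = 3.43×10^5, ε/D = 4.57×10^-4, f = 0.01790, h_2 = f(L/D)V²/2g = 4.211 m
Series → Q common, losses add: H = Σh = 63.57 m

H ≈ 63.6 m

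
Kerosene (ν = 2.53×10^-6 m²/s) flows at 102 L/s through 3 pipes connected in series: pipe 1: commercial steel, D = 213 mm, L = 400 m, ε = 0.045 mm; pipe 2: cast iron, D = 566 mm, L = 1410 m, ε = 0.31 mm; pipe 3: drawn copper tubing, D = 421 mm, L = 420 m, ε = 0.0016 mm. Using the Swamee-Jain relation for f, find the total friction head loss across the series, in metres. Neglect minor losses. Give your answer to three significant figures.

Pipe 1: V = 2.863 m/s, Re = 2.41×10^5, ε/D = 2.11×10^-4, f = 0.01681, h_1 = f(L/D)V²/2g = 13.19 m
Pipe 2: V = 0.4054 m/s, Re = 9.07×10^4, ε/D = 5.48×10^-4, f = 0.02088, h_2 = f(L/D)V²/2g = 0.4356 m
Pipe 3: V = 0.7327 m/s, Re = 1.22×10^5, ε/D = 3.80×10^-6, f = 0.01717, h_3 = f(L/D)V²/2g = 0.4688 m
Series → Q common, losses add: H = Σh = 14.09 m

H ≈ 14.1 m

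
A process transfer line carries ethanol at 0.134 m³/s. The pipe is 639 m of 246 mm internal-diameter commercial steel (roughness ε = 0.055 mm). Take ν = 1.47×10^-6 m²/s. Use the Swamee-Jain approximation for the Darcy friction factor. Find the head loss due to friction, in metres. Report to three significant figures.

h_f ≈ 16.6 m

V = 4Q/(πD²) = 4·0.134/(π·0.246²) = 2.819 m/s
Re = VD/ν = 2.819·0.246/1.47×10^-6 = 4.72×10^5 → turbulent
ε/D = 0.055/246 = 2.24×10^-4
Swamee-Jain: f = 0.01580
h_f = f(L/D)V²/(2g) = 0.01580·(639/0.246)·2.819²/(2·9.81) = 16.63 m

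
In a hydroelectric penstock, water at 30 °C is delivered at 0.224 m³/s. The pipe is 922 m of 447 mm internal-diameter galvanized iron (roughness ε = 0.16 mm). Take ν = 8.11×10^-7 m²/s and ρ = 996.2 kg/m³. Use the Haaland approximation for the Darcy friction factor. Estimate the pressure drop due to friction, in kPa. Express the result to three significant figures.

V = 4Q/(πD²) = 4·0.224/(π·0.447²) = 1.427 m/s
Re = VD/ν = 1.427·0.447/8.11×10^-7 = 7.87×10^5 → turbulent
ε/D = 0.16/447 = 3.58×10^-4
Haaland: f = 0.01624
h_f = f(L/D)V²/(2g) = 0.01624·(922/0.447)·1.427²/(2·9.81) = 3.480 m
Δp = ρg·h_f = 996.2·9.81·3.480 = 34.00 kPa

Δp ≈ 34.0 kPa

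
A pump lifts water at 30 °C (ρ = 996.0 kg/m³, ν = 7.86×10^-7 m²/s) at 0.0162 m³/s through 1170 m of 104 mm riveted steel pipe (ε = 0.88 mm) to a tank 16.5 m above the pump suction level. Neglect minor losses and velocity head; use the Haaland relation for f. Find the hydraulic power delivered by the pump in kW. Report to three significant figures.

V = 4Q/(πD²) = 1.907 m/s; Re = 2.52×10^5; ε/D = 0.00846; f = 0.03617
h_f = f(L/D)V²/2g = 75.42 m
Total head H = z + h_f = 16.5 + 75.42 = 91.92 m
P_hyd = ρgQH = 996.0·9.81·0.0162·91.92 = 14.55 kW

P_hyd ≈ 14.6 kW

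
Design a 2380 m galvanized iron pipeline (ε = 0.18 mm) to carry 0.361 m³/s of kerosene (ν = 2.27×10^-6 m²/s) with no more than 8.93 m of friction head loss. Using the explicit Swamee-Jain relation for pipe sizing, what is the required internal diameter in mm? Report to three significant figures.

D ≈ 555 mm

Swamee-Jain (Type III): D = 0.66·[ε^1.25·(LQ²/(gh_f))^4.75 + ν·Q^9.4·(L/(gh_f))^5.2]^0.04
LQ²/(gh_f) = 3.541; L/(gh_f) = 27.17
Term 1 = ε^1.25·(…)^4.75 = 0.00846; Term 2 = ν·Q^9.4·(…)^5.2 = 0.00450
D = 0.66·(0.00846 + 0.00450)^0.04 = 0.5547 m = 555 mm
Check: V = 1.49 m/s, Re = 3.65×10^5, f = 0.01695, h_f = 8.27 m ≈ 8.93 m ✓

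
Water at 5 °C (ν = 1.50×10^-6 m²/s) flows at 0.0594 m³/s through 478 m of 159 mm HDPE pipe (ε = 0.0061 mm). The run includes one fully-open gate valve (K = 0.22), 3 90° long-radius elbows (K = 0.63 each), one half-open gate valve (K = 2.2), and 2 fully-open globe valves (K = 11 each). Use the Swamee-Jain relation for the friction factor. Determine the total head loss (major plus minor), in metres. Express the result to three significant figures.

H_L ≈ 32.1 m

V = 4Q/(πD²) = 2.992 m/s; V²/2g = 0.4561 m
Re = 3.17×10^5, ε/D = 3.84×10^-5 → f = 0.01468 (Swamee-Jain)
Major: h_f = f(L/D)·V²/2g = 0.01468·3006·0.4561 = 20.13 m
Minor: ΣK = 26.3; h_m = ΣK·V²/2g = 12.00 m
Total H_L = 20.13 + 12.00 = 32.13 m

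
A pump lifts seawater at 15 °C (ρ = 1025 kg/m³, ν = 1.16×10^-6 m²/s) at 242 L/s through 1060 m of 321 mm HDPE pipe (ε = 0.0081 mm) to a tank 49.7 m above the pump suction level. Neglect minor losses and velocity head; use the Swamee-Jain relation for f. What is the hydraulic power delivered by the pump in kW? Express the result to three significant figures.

V = 4Q/(πD²) = 2.990 m/s; Re = 8.27×10^5; ε/D = 2.52×10^-5; f = 0.01251
h_f = f(L/D)V²/2g = 18.83 m
Total head H = z + h_f = 49.7 + 18.83 = 68.53 m
P_hyd = ρgQH = 1025·9.81·0.242·68.53 = 166.8 kW

P_hyd ≈ 167 kW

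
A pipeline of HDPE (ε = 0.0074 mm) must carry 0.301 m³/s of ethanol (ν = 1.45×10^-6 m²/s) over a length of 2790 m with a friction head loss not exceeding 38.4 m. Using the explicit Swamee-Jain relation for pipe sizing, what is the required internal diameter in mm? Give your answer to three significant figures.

Swamee-Jain (Type III): D = 0.66·[ε^1.25·(LQ²/(gh_f))^4.75 + ν·Q^9.4·(L/(gh_f))^5.2]^0.04
LQ²/(gh_f) = 0.6710; L/(gh_f) = 7.406
Term 1 = ε^1.25·(…)^4.75 = 5.80×10^-8; Term 2 = ν·Q^9.4·(…)^5.2 = 6.05×10^-7
D = 0.66·(5.80×10^-8 + 6.05×10^-7)^0.04 = 0.3736 m = 374 mm
Check: V = 2.75 m/s, Re = 7.07×10^5, f = 0.01270, h_f = 36.4 m ≈ 38.4 m ✓

D ≈ 374 mm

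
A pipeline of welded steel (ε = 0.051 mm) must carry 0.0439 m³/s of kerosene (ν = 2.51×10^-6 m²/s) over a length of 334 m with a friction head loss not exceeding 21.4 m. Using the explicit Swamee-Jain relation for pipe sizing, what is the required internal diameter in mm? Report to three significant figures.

Swamee-Jain (Type III): D = 0.66·[ε^1.25·(LQ²/(gh_f))^4.75 + ν·Q^9.4·(L/(gh_f))^5.2]^0.04
LQ²/(gh_f) = 0.003066; L/(gh_f) = 1.591
Term 1 = ε^1.25·(…)^4.75 = 4.96×10^-18; Term 2 = ν·Q^9.4·(…)^5.2 = 4.87×10^-18
D = 0.66·(4.96×10^-18 + 4.87×10^-18)^0.04 = 0.1378 m = 138 mm
Check: V = 2.94 m/s, Re = 1.62×10^5, f = 0.01864, h_f = 20.0 m ≈ 21.4 m ✓

D ≈ 138 mm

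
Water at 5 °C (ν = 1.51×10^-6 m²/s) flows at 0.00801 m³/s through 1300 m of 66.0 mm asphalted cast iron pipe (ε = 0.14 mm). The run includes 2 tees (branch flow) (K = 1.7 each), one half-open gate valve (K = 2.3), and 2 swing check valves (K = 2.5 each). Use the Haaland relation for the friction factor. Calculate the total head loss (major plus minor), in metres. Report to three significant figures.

H_L ≈ 142 m

V = 4Q/(πD²) = 2.341 m/s; V²/2g = 0.2794 m
Re = 1.02×10^5, ε/D = 0.00212 → f = 0.02526 (Haaland)
Major: h_f = f(L/D)·V²/2g = 0.02526·19697·0.2794 = 139.0 m
Minor: ΣK = 10.7; h_m = ΣK·V²/2g = 2.989 m
Total H_L = 139.0 + 2.989 = 142.0 m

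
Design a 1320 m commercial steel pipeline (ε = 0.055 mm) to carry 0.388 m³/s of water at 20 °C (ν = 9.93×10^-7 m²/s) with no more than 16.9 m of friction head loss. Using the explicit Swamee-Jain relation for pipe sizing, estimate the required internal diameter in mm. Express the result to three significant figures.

Swamee-Jain (Type III): D = 0.66·[ε^1.25·(LQ²/(gh_f))^4.75 + ν·Q^9.4·(L/(gh_f))^5.2]^0.04
LQ²/(gh_f) = 1.199; L/(gh_f) = 7.962
Term 1 = ε^1.25·(…)^4.75 = 1.12×10^-5; Term 2 = ν·Q^9.4·(…)^5.2 = 6.57×10^-6
D = 0.66·(1.12×10^-5 + 6.57×10^-6)^0.04 = 0.4261 m = 426 mm
Check: V = 2.72 m/s, Re = 1.17×10^6, f = 0.01377, h_f = 16.1 m ≈ 16.9 m ✓

D ≈ 426 mm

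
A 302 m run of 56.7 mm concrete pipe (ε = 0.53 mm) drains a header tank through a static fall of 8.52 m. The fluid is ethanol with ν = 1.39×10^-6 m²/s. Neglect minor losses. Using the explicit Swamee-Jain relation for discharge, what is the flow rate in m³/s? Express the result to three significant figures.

Q ≈ 0.00227 m³/s

Swamee-Jain (Type II): Q = -0.965·√(gD⁵h_f/L)·ln[ε/(3.7D) + √(3.17ν²L/(gD³h_f))]
√(gD⁵h_f/L) = √(9.81·0.0567⁵·8.52/302) = 4.027×10^-4
ε/(3.7D) = 0.00253; √(3.17ν²L/(gD³h_f)) = 3.48×10^-4
Q = -0.965·4.027×10^-4·ln(0.002875) = 0.002274 m³/s
Check: V = 0.901 m/s, Re = 3.67×10^4, f = 0.03916, h_f = 8.62 m ≈ 8.52 m ✓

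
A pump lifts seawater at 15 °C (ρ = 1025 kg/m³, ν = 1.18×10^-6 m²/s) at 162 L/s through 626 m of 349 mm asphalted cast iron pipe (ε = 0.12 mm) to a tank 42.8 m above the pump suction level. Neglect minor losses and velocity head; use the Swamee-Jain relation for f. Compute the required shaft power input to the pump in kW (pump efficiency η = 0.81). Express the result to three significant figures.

V = 4Q/(πD²) = 1.693 m/s; Re = 5.01×10^5; ε/D = 3.44×10^-4; f = 0.01671
h_f = f(L/D)V²/2g = 4.381 m
Total head H = z + h_f = 42.8 + 4.381 = 47.18 m
P_hyd = ρgQH = 1025·9.81·0.162·47.18 = 76.86 kW
P_shaft = P_hyd/η = 76.86/0.81 = 94.88 kW

P_shaft ≈ 94.9 kW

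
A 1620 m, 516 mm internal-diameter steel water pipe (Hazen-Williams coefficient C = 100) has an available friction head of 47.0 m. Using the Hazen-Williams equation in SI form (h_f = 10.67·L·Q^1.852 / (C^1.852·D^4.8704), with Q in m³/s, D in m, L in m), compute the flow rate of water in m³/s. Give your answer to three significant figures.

Q ≈ 0.723 m³/s

Rearranging: Q = [h_f·C^1.852·D^4.8704 / (10.67·L)]^(1/1.852)
Q = [47.0·100^1.852·0.516^4.8704 / (10.67·1620)]^0.540 = 0.7228 m³/s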